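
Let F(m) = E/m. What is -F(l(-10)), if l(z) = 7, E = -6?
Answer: 6/7 ≈ 0.85714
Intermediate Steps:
F(m) = -6/m
-F(l(-10)) = -(-6)/7 = -1*(-6/7) = 6/7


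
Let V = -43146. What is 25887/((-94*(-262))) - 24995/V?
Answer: 18430823/11304252 ≈ 1.6304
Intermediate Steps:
25887/((-94*(-262))) - 24995/V = 25887/((-94*(-262))) - 24995/(-43146) = 25887/24628 - 24995*(-1/43146) = 25887*(1/24628) + 24995/43146 = 25887/24628 + 24995/43146 = 18430823/11304252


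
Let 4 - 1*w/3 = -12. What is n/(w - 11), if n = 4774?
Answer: 4774/37 ≈ 129.03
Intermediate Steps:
w = 48 (w = 12 - 3*(-12) = 12 + 36 = 48)
n/(w - 11) = 4774/(48 - 11) = 4774/37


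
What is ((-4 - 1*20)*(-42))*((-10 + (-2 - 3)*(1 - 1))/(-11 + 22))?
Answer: -10080/11 ≈ -916.36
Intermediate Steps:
((-4 - 1*20)*(-42))*((-10 + (-2 - 3)*(1 - 1))/(-11 + 22)) = ((-4 - 20)*(-42))*((-10 - 5*0)/11) = (-24*(-42))*((-10 + 0)*(1/11)) = 1008*(-10*1/11) = 1008*(-10/11) = -10080/11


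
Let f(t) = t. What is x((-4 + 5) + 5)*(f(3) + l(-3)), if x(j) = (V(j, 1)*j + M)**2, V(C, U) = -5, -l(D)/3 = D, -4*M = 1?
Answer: 43923/4 ≈ 10981.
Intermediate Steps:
M = -1/4 (M = -1/4*1 = -1/4 ≈ -0.25000)
l(D) = -3*D
x(j) = (-1/4 - 5*j)**2 (x(j) = (-5*j - 1/4)**2 = (-1/4 - 5*j)**2)
x((-4 + 5) + 5)*(f(3) + l(-3)) = ((1 + 20*((-4 + 5) + 5))**2/16)*(3 - 3*(-3)) = ((1 + 20*(1 + 5))**2/16)*(3 + 9) = ((1 + 20*6)**2/16)*12 = ((1 + 120)**2/16)*12 = ((1/16)*121**2)*12 = ((1/16)*14641)*12 = (14641/16)*12 = 43923/4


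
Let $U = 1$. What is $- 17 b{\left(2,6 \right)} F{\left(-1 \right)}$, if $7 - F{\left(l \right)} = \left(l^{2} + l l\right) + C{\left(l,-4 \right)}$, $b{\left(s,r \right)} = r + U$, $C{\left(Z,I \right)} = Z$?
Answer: $-714$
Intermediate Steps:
$b{\left(s,r \right)} = 1 + r$ ($b{\left(s,r \right)} = r + 1 = 1 + r$)
$F{\left(l \right)} = 7 - l - 2 l^{2}$ ($F{\left(l \right)} = 7 - \left(\left(l^{2} + l l\right) + l\right) = 7 - \left(\left(l^{2} + l^{2}\right) + l\right) = 7 - \left(2 l^{2} + l\right) = 7 - \left(l + 2 l^{2}\right) = 7 - l - 2 l^{2}$)
$- 17 b{\left(2,6 \right)} F{\left(-1 \right)} = - 17 \left(1 + 6\right) \left(7 - -1 - 2 \left(-1\right)^{2}\right) = \left(-17\right) 7 \left(7 + 1 - 2\right) = - 119 \left(7 + 1 - 2\right) = \left(-119\right) 6 = -714$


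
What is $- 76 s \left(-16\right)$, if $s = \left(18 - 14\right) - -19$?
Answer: $27968$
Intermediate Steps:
$s = 23$ ($s = \left(18 - 14\right) + 19 = 4 + 19 = 23$)
$- 76 s \left(-16\right) = \left(-76\right) 23 \left(-16\right) = \left(-1748\right) \left(-16\right) = 27968$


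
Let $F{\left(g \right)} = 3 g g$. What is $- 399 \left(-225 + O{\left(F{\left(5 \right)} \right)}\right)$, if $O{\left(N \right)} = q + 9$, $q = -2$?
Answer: $86982$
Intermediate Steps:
$F{\left(g \right)} = 3 g^{2}$
$O{\left(N \right)} = 7$ ($O{\left(N \right)} = -2 + 9 = 7$)
$- 399 \left(-225 + O{\left(F{\left(5 \right)} \right)}\right) = - 399 \left(-225 + 7\right) = \left(-399\right) \left(-218\right) = 86982$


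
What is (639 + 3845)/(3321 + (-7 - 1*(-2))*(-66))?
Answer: 4484/3651 ≈ 1.2282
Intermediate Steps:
(639 + 3845)/(3321 + (-7 - 1*(-2))*(-66)) = 4484/(3321 + (-7 + 2)*(-66)) = 4484/(3321 - 5*(-66)) = 4484/(3321 + 330) = 4484/3651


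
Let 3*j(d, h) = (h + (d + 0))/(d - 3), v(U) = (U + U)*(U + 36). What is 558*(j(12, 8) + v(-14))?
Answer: -1029944/3 ≈ -3.4331e+5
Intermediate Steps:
v(U) = 2*U*(36 + U) (v(U) = (2*U)*(36 + U) = 2*U*(36 + U))
j(d, h) = (d + h)/(3*(-3 + d)) (j(d, h) = ((h + (d + 0))/(d - 3))/3 = ((h + d)/(-3 + d))/3 = ((d + h)/(-3 + d))/3 = (d + h)/(3*(-3 + d)))
558*(j(12, 8) + v(-14)) = 558*((12 + 8)/(3*(-3 + 12)) + 2*(-14)*(36 - 14)) = 558*((⅓)*20/9 + 2*(-14)*22) = 558*((⅓)*(⅑)*20 - 616) = 558*(20/27 - 616) = 558*(-16612/27) = -1029944/3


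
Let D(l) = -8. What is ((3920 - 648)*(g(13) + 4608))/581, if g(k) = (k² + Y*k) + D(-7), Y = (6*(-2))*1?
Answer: 2156248/83 ≈ 25979.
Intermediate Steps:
Y = -12 (Y = -12*1 = -12)
g(k) = -8 + k² - 12*k (g(k) = (k² - 12*k) - 8 = -8 + k² - 12*k)
((3920 - 648)*(g(13) + 4608))/581 = ((3920 - 648)*((-8 + 13² - 12*13) + 4608))/581 = (3272*((-8 + 169 - 156) + 4608))*(1/581) = (3272*(5 + 4608))*(1/581) = (3272*4613)*(1/581) = 15093736*(1/581) = 2156248/83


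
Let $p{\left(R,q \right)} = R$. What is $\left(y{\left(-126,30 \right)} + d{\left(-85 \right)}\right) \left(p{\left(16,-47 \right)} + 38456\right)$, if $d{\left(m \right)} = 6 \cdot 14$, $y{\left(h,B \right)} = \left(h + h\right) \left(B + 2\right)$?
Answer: $-307006560$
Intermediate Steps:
$y{\left(h,B \right)} = 2 h \left(2 + B\right)$
$d{\left(m \right)} = 84$
$\left(y{\left(-126,30 \right)} + d{\left(-85 \right)}\right) \left(p{\left(16,-47 \right)} + 38456\right) = \left(2 \left(-126\right) \left(2 + 30\right) + 84\right) \left(16 + 38456\right) = \left(2 \left(-126\right) 32 + 84\right) 38472 = \left(-8064 + 84\right) 38472 = \left(-7980\right) 38472 = -307006560$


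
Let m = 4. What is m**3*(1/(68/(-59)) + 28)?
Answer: 29520/17 ≈ 1736.5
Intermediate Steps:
m**3*(1/(68/(-59)) + 28) = 4**3*(1/(68/(-59)) + 28) = 64*(1/(68*(-1/59)) + 28) = 64*(1/(-68/59) + 28) = 64*(-59/68 + 28) = 64*(1845/68) = 29520/17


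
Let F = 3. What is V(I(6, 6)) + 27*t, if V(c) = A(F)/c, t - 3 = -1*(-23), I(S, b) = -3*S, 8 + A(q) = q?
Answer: 12641/18 ≈ 702.28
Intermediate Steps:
A(q) = -8 + q
t = 26 (t = 3 - 1*(-23) = 3 + 23 = 26)
V(c) = -5/c (V(c) = (-8 + 3)/c = -5/c)
V(I(6, 6)) + 27*t = -5/((-3*6)) + 27*26 = -5/(-18) + 702 = -5*(-1/18) + 702 = 5/18 + 702 = 12641/18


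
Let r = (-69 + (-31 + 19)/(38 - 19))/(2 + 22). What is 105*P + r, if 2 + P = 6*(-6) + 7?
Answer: -495201/152 ≈ -3257.9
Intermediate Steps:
P = -31 (P = -2 + (6*(-6) + 7) = -2 + (-36 + 7) = -2 - 29 = -31)
r = -441/152 (r = (-69 - 12/19)/24 = (-69 - 12*1/19)*(1/24) = (-69 - 12/19)*(1/24) = -1323/19*1/24 = -441/152 ≈ -2.9013)
105*P + r = 105*(-31) - 441/152 = -3255 - 441/152 = -495201/152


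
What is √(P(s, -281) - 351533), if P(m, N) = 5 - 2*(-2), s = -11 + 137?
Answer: 2*I*√87881 ≈ 592.89*I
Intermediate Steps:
s = 126
P(m, N) = 9 (P(m, N) = 5 + 4 = 9)
√(P(s, -281) - 351533) = √(9 - 351533) = √(-351524) = 2*I*√87881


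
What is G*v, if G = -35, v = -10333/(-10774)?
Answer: -361655/10774 ≈ -33.567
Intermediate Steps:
v = 10333/10774 (v = -10333*(-1/10774) = 10333/10774 ≈ 0.95907)
G*v = -35*10333/10774 = -361655/10774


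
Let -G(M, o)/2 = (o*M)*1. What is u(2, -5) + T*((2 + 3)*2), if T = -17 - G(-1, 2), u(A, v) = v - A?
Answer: -217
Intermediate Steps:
G(M, o) = -2*M*o (G(M, o) = -2*o*M = -2*M*o)
T = -21 (T = -17 - (-2)*(-1)*2 = -17 - 1*4 = -17 - 4 = -21)
u(2, -5) + T*((2 + 3)*2) = (-5 - 1*2) - 21*(2 + 3)*2 = (-5 - 2) - 105*2 = -7 - 21*10 = -7 - 210 = -217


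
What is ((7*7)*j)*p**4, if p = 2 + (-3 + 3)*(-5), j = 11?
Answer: 8624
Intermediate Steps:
p = 2 (p = 2 + 0*(-5) = 2 + 0 = 2)
((7*7)*j)*p**4 = ((7*7)*11)*2**4 = (49*11)*16 = 539*16 = 8624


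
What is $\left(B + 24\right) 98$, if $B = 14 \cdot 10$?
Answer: $16072$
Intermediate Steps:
$B = 140$
$\left(B + 24\right) 98 = \left(140 + 24\right) 98 = 164 \cdot 98 = 16072$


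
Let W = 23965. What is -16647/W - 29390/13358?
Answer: -463350988/160062235 ≈ -2.8948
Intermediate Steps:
-16647/W - 29390/13358 = -16647/23965 - 29390/13358 = -16647*1/23965 - 29390*1/13358 = -16647/23965 - 14695/6679 = -463350988/160062235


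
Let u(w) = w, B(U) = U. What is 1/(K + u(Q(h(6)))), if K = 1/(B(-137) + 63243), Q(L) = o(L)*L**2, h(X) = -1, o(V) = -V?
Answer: 63106/63107 ≈ 0.99998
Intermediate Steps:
Q(L) = -L**3 (Q(L) = (-L)*L**2 = -L**3)
K = 1/63106 (K = 1/(-137 + 63243) = 1/63106 ≈ 1.5846e-5)
1/(K + u(Q(h(6)))) = 1/(1/63106 - 1*(-1)**3) = 1/(1/63106 - 1*(-1)) = 1/(1/63106 + 1) = 1/(63107/63106) = 63106/63107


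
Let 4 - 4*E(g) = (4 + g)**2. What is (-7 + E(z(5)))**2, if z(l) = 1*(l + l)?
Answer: 3025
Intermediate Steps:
z(l) = 2*l (z(l) = 1*(2*l) = 2*l)
E(g) = 1 - (4 + g)**2/4
(-7 + E(z(5)))**2 = (-7 + (1 - (4 + 2*5)**2/4))**2 = (-7 + (1 - (4 + 10)**2/4))**2 = (-7 + (1 - 1/4*14**2))**2 = (-7 + (1 - 1/4*196))**2 = (-7 + (1 - 49))**2 = (-7 - 48)**2 = (-55)**2 = 3025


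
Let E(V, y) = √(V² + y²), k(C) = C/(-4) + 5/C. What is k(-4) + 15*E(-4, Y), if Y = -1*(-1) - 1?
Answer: 239/4 ≈ 59.750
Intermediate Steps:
k(C) = 5/C - C/4 (k(C) = C*(-¼) + 5/C = -C/4 + 5/C = 5/C - C/4)
Y = 0 (Y = 1 - 1 = 0)
k(-4) + 15*E(-4, Y) = (5/(-4) - ¼*(-4)) + 15*√((-4)² + 0²) = (5*(-¼) + 1) + 15*√(16 + 0) = (-5/4 + 1) + 15*√16 = -¼ + 15*4 = -¼ + 60 = 239/4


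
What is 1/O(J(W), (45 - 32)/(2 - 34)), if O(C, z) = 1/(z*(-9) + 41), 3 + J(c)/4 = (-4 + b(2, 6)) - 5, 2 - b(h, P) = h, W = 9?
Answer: 1429/32 ≈ 44.656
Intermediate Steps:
b(h, P) = 2 - h
J(c) = -48 (J(c) = -12 + 4*((-4 + (2 - 1*2)) - 5) = -12 + 4*((-4 + (2 - 2)) - 5) = -12 + 4*((-4 + 0) - 5) = -12 + 4*(-4 - 5) = -12 + 4*(-9) = -12 - 36 = -48)
O(C, z) = 1/(41 - 9*z) (O(C, z) = 1/(-9*z + 41) = 1/(41 - 9*z))
1/O(J(W), (45 - 32)/(2 - 34)) = 1/(-1/(-41 + 9*((45 - 32)/(2 - 34)))) = 1/(-1/(-41 + 9*(13/(-32)))) = 1/(-1/(-41 + 9*(13*(-1/32)))) = 1/(-1/(-41 + 9*(-13/32))) = 1/(-1/(-41 - 117/32)) = 1/(-1/(-1429/32)) = 1/(-1*(-32/1429)) = 1/(32/1429) = 1429/32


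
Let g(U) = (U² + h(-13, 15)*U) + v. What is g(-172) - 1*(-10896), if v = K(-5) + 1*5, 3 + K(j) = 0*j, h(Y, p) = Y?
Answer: 42718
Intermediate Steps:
K(j) = -3 (K(j) = -3 + 0*j = -3 + 0 = -3)
v = 2 (v = -3 + 1*5 = -3 + 5 = 2)
g(U) = 2 + U² - 13*U (g(U) = (U² - 13*U) + 2 = 2 + U² - 13*U)
g(-172) - 1*(-10896) = (2 + (-172)² - 13*(-172)) - 1*(-10896) = (2 + 29584 + 2236) + 10896 = 31822 + 10896 = 42718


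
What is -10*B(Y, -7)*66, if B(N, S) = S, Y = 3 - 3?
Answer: 4620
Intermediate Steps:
Y = 0
-10*B(Y, -7)*66 = -10*(-7)*66 = 70*66 = 4620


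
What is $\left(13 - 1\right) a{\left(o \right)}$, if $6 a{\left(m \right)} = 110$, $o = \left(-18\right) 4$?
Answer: $220$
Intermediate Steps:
$o = -72$
$a{\left(m \right)} = \frac{55}{3}$ ($a{\left(m \right)} = \frac{1}{6} \cdot 110 = \frac{55}{3}$)
$\left(13 - 1\right) a{\left(o \right)} = \left(13 - 1\right) \frac{55}{3} = 12 \cdot \frac{55}{3} = 220$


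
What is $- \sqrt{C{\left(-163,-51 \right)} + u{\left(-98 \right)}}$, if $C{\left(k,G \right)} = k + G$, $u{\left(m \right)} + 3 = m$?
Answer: $- 3 i \sqrt{35} \approx - 17.748 i$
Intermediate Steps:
$u{\left(m \right)} = -3 + m$
$C{\left(k,G \right)} = G + k$
$- \sqrt{C{\left(-163,-51 \right)} + u{\left(-98 \right)}} = - \sqrt{\left(-51 - 163\right) - 101} = - \sqrt{-214 - 101} = - \sqrt{-315} = - 3 i \sqrt{35}$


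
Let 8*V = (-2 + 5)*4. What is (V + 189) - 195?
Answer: -9/2 ≈ -4.5000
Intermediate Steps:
V = 3/2 (V = ((-2 + 5)*4)/8 = (3*4)/8 = (1/8)*12 = 3/2 ≈ 1.5000)
(V + 189) - 195 = (3/2 + 189) - 195 = 381/2 - 195 = -9/2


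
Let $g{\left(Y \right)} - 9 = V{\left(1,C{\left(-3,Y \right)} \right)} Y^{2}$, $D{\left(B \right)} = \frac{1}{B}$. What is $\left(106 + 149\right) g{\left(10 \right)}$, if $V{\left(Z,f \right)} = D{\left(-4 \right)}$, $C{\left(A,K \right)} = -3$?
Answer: $-4080$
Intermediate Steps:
$V{\left(Z,f \right)} = - \frac{1}{4}$ ($V{\left(Z,f \right)} = \frac{1}{-4} = - \frac{1}{4}$)
$g{\left(Y \right)} = 9 - \frac{Y^{2}}{4}$
$\left(106 + 149\right) g{\left(10 \right)} = \left(106 + 149\right) \left(9 - \frac{10^{2}}{4}\right) = 255 \left(9 - 25\right) = 255 \left(-16\right) = -4080$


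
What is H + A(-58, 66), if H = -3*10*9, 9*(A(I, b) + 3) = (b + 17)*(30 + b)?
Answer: 1837/3 ≈ 612.33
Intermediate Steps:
A(I, b) = -3 + (17 + b)*(30 + b)/9 (A(I, b) = -3 + ((b + 17)*(30 + b))/9 = -3 + ((17 + b)*(30 + b))/9 = -3 + (17 + b)*(30 + b)/9)
H = -270 (H = -30*9 = -270)
H + A(-58, 66) = -270 + (161/3 + (⅑)*66² + (47/9)*66) = -270 + (161/3 + (⅑)*4356 + 1034/3) = -270 + (161/3 + 484 + 1034/3) = -270 + 2647/3 = 1837/3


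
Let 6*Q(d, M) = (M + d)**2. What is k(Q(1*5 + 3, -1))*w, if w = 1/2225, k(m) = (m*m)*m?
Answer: 117649/480600 ≈ 0.24480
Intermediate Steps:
Q(d, M) = (M + d)**2/6
k(m) = m**3 (k(m) = m**2*m = m**3)
w = 1/2225 ≈ 0.00044944
k(Q(1*5 + 3, -1))*w = ((-1 + (1*5 + 3))**2/6)**3*(1/2225) = ((-1 + (5 + 3))**2/6)**3*(1/2225) = ((-1 + 8)**2/6)**3*(1/2225) = ((1/6)*7**2)**3*(1/2225) = ((1/6)*49)**3*(1/2225) = (49/6)**3*(1/2225) = (117649/216)*(1/2225) = 117649/480600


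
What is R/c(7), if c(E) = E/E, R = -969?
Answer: -969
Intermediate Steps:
c(E) = 1
R/c(7) = -969/1 = -969*1 = -969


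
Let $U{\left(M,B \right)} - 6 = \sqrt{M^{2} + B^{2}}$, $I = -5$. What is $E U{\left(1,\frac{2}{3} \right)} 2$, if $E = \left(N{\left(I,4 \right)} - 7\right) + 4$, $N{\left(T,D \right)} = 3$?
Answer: $0$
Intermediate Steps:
$U{\left(M,B \right)} = 6 + \sqrt{B^{2} + M^{2}}$ ($U{\left(M,B \right)} = 6 + \sqrt{M^{2} + B^{2}} = 6 + \sqrt{B^{2} + M^{2}}$)
$E = 0$ ($E = \left(3 - 7\right) + 4 = -4 + 4 = 0$)
$E U{\left(1,\frac{2}{3} \right)} 2 = 0 \left(6 + \sqrt{\left(\frac{2}{3}\right)^{2} + 1^{2}}\right) 2 = 0 \left(6 + \sqrt{\left(2 \cdot \frac{1}{3}\right)^{2} + 1}\right) 2 = 0 \left(6 + \sqrt{\left(\frac{2}{3}\right)^{2} + 1}\right) 2 = 0 \left(6 + \sqrt{\frac{4}{9} + 1}\right) 2 = 0 \left(6 + \sqrt{\frac{13}{9}}\right) 2 = 0 \left(6 + \frac{\sqrt{13}}{3}\right) 2 = 0 \cdot 2 = 0$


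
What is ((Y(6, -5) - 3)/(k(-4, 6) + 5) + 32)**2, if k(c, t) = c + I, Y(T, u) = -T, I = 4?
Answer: 22801/25 ≈ 912.04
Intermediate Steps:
k(c, t) = 4 + c (k(c, t) = c + 4 = 4 + c)
((Y(6, -5) - 3)/(k(-4, 6) + 5) + 32)**2 = ((-1*6 - 3)/((4 - 4) + 5) + 32)**2 = ((-6 - 3)/(0 + 5) + 32)**2 = (-9/5 + 32)**2 = (151/5)**2 = 22801/25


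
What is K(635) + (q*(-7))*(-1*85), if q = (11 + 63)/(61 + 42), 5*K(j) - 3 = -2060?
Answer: 8279/515 ≈ 16.076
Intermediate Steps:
K(j) = -2057/5 (K(j) = ⅗ + (⅕)*(-2060) = ⅗ - 412 = -2057/5)
q = 74/103 ≈ 0.71845
K(635) + (q*(-7))*(-1*85) = -2057/5 + ((74/103)*(-7))*(-1*85) = -2057/5 - 518/103*(-85) = -2057/5 + 44030/103 = 8279/515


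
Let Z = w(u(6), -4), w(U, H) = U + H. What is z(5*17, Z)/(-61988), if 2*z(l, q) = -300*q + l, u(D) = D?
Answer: 515/123976 ≈ 0.0041540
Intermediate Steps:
w(U, H) = H + U
Z = 2 (Z = -4 + 6 = 2)
z(l, q) = l/2 - 150*q (z(l, q) = (-300*q + l)/2 = (l - 300*q)/2 = l/2 - 150*q)
z(5*17, Z)/(-61988) = ((5*17)/2 - 150*2)/(-61988) = ((1/2)*85 - 300)*(-1/61988) = (85/2 - 300)*(-1/61988) = -515/2*(-1/61988) = 515/123976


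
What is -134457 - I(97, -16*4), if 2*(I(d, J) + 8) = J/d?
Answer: -13041521/97 ≈ -1.3445e+5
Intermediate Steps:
I(d, J) = -8 + J/(2*d) (I(d, J) = -8 + (J/d)/2 = -8 + J/(2*d))
-134457 - I(97, -16*4) = -134457 - (-8 + (1/2)*(-16*4)/97) = -134457 - (-8 + (1/2)*(-64)*(1/97)) = -134457 - (-8 - 32/97) = -134457 - 1*(-808/97) = -134457 + 808/97 = -13041521/97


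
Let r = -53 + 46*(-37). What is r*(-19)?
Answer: 33345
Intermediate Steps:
r = -1755 (r = -53 - 1702 = -1755)
r*(-19) = -1755*(-19) = 33345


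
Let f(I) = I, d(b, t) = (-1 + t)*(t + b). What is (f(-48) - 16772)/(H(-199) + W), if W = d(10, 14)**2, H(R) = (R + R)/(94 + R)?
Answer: -883050/5110759 ≈ -0.17278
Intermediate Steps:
d(b, t) = (-1 + t)*(b + t)
H(R) = 2*R/(94 + R) (H(R) = (2*R)/(94 + R) = 2*R/(94 + R))
W = 97344 (W = (14**2 - 1*10 - 1*14 + 10*14)**2 = (196 - 10 - 14 + 140)**2 = 312**2 = 97344)
(f(-48) - 16772)/(H(-199) + W) = (-48 - 16772)/(2*(-199)/(94 - 199) + 97344) = -16820/(2*(-199)/(-105) + 97344) = -16820/(2*(-199)*(-1/105) + 97344) = -16820/(398/105 + 97344) = -16820/10221518/105 = -16820*105/10221518 = -883050/5110759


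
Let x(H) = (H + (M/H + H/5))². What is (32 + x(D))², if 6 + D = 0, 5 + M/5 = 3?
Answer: 198499921/50625 ≈ 3921.0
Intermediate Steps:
M = -10 (M = -25 + 5*3 = -25 + 15 = -10)
D = -6 (D = -6 + 0 = -6)
x(H) = (-10/H + 6*H/5)² (x(H) = (H + (-10/H + H/5))² = (-10/H + 6*H/5)²)
(32 + x(D))² = (32 + (4/25)*(-25 + 3*(-6)²)²/(-6)²)² = (32 + (4/25)*(1/36)*(-25 + 3*36)²)² = (32 + (4/25)*(1/36)*(-25 + 108)²)² = (32 + (4/25)*(1/36)*83²)² = (32 + (4/25)*(1/36)*6889)² = (32 + 6889/225)² = (14089/225)² = 198499921/50625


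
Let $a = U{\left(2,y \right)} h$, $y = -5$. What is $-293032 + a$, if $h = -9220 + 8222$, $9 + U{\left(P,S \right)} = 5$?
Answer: $-289040$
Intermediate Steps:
$U{\left(P,S \right)} = -4$ ($U{\left(P,S \right)} = -9 + 5 = -4$)
$h = -998$
$a = 3992$ ($a = \left(-4\right) \left(-998\right) = 3992$)
$-293032 + a = -293032 + 3992 = -289040$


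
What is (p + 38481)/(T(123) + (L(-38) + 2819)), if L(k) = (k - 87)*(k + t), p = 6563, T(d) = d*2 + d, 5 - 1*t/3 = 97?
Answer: 22522/21219 ≈ 1.0614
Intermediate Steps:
t = -276 (t = 15 - 3*97 = 15 - 291 = -276)
T(d) = 3*d (T(d) = 2*d + d = 3*d)
L(k) = (-276 + k)*(-87 + k) (L(k) = (k - 87)*(k - 276) = (-87 + k)*(-276 + k) = (-276 + k)*(-87 + k))
(p + 38481)/(T(123) + (L(-38) + 2819)) = (6563 + 38481)/(3*123 + ((24012 + (-38)² - 363*(-38)) + 2819)) = 45044/(369 + ((24012 + 1444 + 13794) + 2819)) = 45044/(369 + (39250 + 2819)) = 45044/(369 + 42069) = 45044/42438 = 45044*(1/42438) = 22522/21219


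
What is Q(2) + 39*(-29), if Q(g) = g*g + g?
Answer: -1125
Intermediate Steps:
Q(g) = g + g**2 (Q(g) = g**2 + g = g + g**2)
Q(2) + 39*(-29) = 2*(1 + 2) + 39*(-29) = 2*3 - 1131 = 6 - 1131 = -1125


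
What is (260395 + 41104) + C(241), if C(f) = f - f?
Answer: 301499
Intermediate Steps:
C(f) = 0
(260395 + 41104) + C(241) = (260395 + 41104) + 0 = 301499 + 0 = 301499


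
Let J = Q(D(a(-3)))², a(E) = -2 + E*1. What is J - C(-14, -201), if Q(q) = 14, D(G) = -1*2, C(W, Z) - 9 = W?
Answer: 201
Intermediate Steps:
C(W, Z) = 9 + W
a(E) = -2 + E
D(G) = -2
J = 196 (J = 14² = 196)
J - C(-14, -201) = 196 - (9 - 14) = 196 - 1*(-5) = 196 + 5 = 201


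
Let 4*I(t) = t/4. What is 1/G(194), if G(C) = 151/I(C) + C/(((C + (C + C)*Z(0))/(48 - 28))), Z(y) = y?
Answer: 97/3148 ≈ 0.030813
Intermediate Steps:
I(t) = t/16 (I(t) = (t/4)/4 = t/16)
G(C) = 20 + 2416/C (G(C) = 151/((C/16)) + C/(((C + (C + C)*0)/(48 - 28))) = 151*(16/C) + C/(((C + (2*C)*0)/20)) = 2416/C + C/(((C + 0)*(1/20))) = 2416/C + C/((C*(1/20))) = 2416/C + C/((C/20)) = 2416/C + C*(20/C) = 2416/C + 20 = 20 + 2416/C)
1/G(194) = 1/(20 + 2416/194) = 1/(20 + 2416*(1/194)) = 1/(20 + 1208/97) = 1/(3148/97) = 97/3148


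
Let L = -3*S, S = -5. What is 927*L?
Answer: 13905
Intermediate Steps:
L = 15 (L = -3*(-5) = 15)
927*L = 927*15 = 13905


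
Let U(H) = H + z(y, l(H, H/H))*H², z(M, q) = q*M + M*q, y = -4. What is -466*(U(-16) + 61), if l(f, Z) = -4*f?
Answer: 61058582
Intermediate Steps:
z(M, q) = 2*M*q (z(M, q) = M*q + M*q = 2*M*q)
U(H) = H + 32*H³ (U(H) = H + (2*(-4)*(-4*H))*H² = H + (32*H)*H² = H + 32*H³)
-466*(U(-16) + 61) = -466*((-16 + 32*(-16)³) + 61) = -466*((-16 + 32*(-4096)) + 61) = -466*((-16 - 131072) + 61) = -466*(-131088 + 61) = -466*(-131027) = 61058582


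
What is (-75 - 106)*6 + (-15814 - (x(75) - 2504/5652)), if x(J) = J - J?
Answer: -23879074/1413 ≈ -16900.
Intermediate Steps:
x(J) = 0
(-75 - 106)*6 + (-15814 - (x(75) - 2504/5652)) = (-75 - 106)*6 + (-15814 - (0 - 2504/5652)) = -181*6 + (-15814 - (0 - 2504*1/5652)) = -1086 + (-15814 - (0 - 626/1413)) = -1086 + (-15814 - 1*(-626/1413)) = -1086 + (-15814 + 626/1413) = -1086 - 22344556/1413 = -23879074/1413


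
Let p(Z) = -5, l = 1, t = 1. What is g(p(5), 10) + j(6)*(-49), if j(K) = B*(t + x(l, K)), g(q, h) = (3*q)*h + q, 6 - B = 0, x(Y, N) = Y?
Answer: -743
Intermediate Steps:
B = 6 (B = 6 - 1*0 = 6 + 0 = 6)
g(q, h) = q + 3*h*q (g(q, h) = 3*h*q + q = q + 3*h*q)
j(K) = 12 (j(K) = 6*(1 + 1) = 6*2 = 12)
g(p(5), 10) + j(6)*(-49) = -5*(1 + 3*10) + 12*(-49) = -5*(1 + 30) - 588 = -5*31 - 588 = -155 - 588 = -743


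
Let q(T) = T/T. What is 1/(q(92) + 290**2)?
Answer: 1/84101 ≈ 1.1890e-5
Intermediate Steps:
q(T) = 1
1/(q(92) + 290**2) = 1/(1 + 290**2) = 1/(1 + 84100) = 1/84101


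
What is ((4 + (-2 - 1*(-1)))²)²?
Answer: 81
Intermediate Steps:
((4 + (-2 - 1*(-1)))²)² = ((4 + (-2 + 1))²)² = ((4 - 1)²)² = (3²)² = 9² = 81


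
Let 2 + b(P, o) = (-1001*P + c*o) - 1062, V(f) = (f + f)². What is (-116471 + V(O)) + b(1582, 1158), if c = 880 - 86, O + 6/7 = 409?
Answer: -5651789/49 ≈ -1.1534e+5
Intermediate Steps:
O = 2857/7 (O = -6/7 + 409 = 2857/7 ≈ 408.14)
c = 794
V(f) = 4*f² (V(f) = (2*f)² = 4*f²)
b(P, o) = -1064 - 1001*P + 794*o (b(P, o) = -2 + ((-1001*P + 794*o) - 1062) = -2 + (-1062 - 1001*P + 794*o) = -1064 - 1001*P + 794*o)
(-116471 + V(O)) + b(1582, 1158) = (-116471 + 4*(2857/7)²) + (-1064 - 1001*1582 + 794*1158) = (-116471 + 4*(8162449/49)) + (-1064 - 1583582 + 919452) = (-116471 + 32649796/49) - 665194 = 26942717/49 - 665194 = -5651789/49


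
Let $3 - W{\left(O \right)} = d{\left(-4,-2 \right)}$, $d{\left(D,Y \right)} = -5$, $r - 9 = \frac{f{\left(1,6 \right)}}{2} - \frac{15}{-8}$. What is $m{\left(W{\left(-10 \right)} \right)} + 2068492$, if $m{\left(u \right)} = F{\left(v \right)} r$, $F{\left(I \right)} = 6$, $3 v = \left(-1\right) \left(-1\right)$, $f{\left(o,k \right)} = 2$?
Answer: $\frac{8274253}{4} \approx 2.0686 \cdot 10^{6}$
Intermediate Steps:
$v = \frac{1}{3}$ ($v = \frac{\left(-1\right) \left(-1\right)}{3} = \frac{1}{3} \cdot 1 = \frac{1}{3} \approx 0.33333$)
$r = \frac{95}{8}$ ($r = 9 + \left(\frac{2}{2} - \frac{15}{-8}\right) = 9 + \left(2 \cdot \frac{1}{2} - - \frac{15}{8}\right) = 9 + \left(1 + \frac{15}{8}\right) = 9 + \frac{23}{8} = \frac{95}{8} \approx 11.875$)
$W{\left(O \right)} = 8$ ($W{\left(O \right)} = 3 - -5 = 3 + 5 = 8$)
$m{\left(u \right)} = \frac{285}{4}$ ($m{\left(u \right)} = 6 \cdot \frac{95}{8} = \frac{285}{4}$)
$m{\left(W{\left(-10 \right)} \right)} + 2068492 = \frac{285}{4} + 2068492 = \frac{8274253}{4}$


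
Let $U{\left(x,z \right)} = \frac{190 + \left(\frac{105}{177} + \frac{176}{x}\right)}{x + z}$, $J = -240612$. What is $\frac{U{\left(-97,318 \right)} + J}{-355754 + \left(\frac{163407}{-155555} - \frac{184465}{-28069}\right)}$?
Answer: $\frac{120795287382822918675}{178598292155146677814} \approx 0.67635$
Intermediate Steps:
$U{\left(x,z \right)} = \frac{\frac{11245}{59} + \frac{176}{x}}{x + z}$ ($U{\left(x,z \right)} = \frac{190 + \left(105 \cdot \frac{1}{177} + \frac{176}{x}\right)}{x + z} = \frac{190 + \left(\frac{35}{59} + \frac{176}{x}\right)}{x + z} = \frac{\frac{11245}{59} + \frac{176}{x}}{x + z}$)
$\frac{U{\left(-97,318 \right)} + J}{-355754 + \left(\frac{163407}{-155555} - \frac{184465}{-28069}\right)} = \frac{\frac{10384 + 11245 \left(-97\right)}{59 \left(-97\right) \left(-97 + 318\right)} - 240612}{-355754 + \left(\frac{163407}{-155555} - \frac{184465}{-28069}\right)} = \frac{\frac{1}{59} \left(- \frac{1}{97}\right) \frac{1}{221} \left(10384 - 1090765\right) - 240612}{-355754 + \left(163407 \left(- \frac{1}{155555}\right) - - \frac{184465}{28069}\right)} = \frac{\frac{1}{59} \left(- \frac{1}{97}\right) \frac{1}{221} \left(-1080381\right) - 240612}{-355754 + \left(- \frac{163407}{155555} + \frac{184465}{28069}\right)} = \frac{\frac{1080381}{1264783} - 240612}{-355754 + \frac{24107781992}{4366273295}} = - \frac{304320886815}{1264783 \left(- \frac{1553295082007438}{4366273295}\right)} = \left(- \frac{304320886815}{1264783}\right) \left(- \frac{4366273295}{1553295082007438}\right) = \frac{120795287382822918675}{178598292155146677814}$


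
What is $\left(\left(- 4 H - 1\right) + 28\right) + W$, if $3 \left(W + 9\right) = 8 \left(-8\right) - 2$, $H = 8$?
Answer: $-36$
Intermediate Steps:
$W = -31$ ($W = -9 + \frac{8 \left(-8\right) - 2}{3} = -9 + \frac{-64 - 2}{3} = -9 + \frac{1}{3} \left(-66\right) = -9 - 22 = -31$)
$\left(\left(- 4 H - 1\right) + 28\right) + W = \left(\left(\left(-4\right) 8 - 1\right) + 28\right) - 31 = \left(\left(-32 - 1\right) + 28\right) - 31 = \left(-33 + 28\right) - 31 = -5 - 31 = -36$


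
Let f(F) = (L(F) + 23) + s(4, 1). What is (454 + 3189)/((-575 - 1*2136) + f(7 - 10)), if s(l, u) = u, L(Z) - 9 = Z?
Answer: -3643/2681 ≈ -1.3588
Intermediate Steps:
L(Z) = 9 + Z
f(F) = 33 + F (f(F) = ((9 + F) + 23) + 1 = (32 + F) + 1 = 33 + F)
(454 + 3189)/((-575 - 1*2136) + f(7 - 10)) = (454 + 3189)/((-575 - 1*2136) + (33 + (7 - 10))) = 3643/((-575 - 2136) + (33 - 3)) = 3643/(-2711 + 30) = 3643/(-2681) = 3643*(-1/2681) = -3643/2681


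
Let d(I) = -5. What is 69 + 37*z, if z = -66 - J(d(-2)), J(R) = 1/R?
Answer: -11828/5 ≈ -2365.6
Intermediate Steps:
J(R) = 1/R
z = -329/5 (z = -66 - 1/(-5) = -66 - 1*(-⅕) = -66 + ⅕ = -329/5 ≈ -65.800)
69 + 37*z = 69 + 37*(-329/5) = 69 - 12173/5 = -11828/5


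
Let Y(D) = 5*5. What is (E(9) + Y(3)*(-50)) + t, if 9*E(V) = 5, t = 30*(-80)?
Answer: -32845/9 ≈ -3649.4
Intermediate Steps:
Y(D) = 25
t = -2400
E(V) = 5/9 (E(V) = (⅑)*5 = 5/9)
(E(9) + Y(3)*(-50)) + t = (5/9 + 25*(-50)) - 2400 = (5/9 - 1250) - 2400 = -11245/9 - 2400 = -32845/9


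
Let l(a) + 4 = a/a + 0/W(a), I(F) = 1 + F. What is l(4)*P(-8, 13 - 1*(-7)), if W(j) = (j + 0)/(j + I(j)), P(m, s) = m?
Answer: 24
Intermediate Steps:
W(j) = j/(1 + 2*j) (W(j) = (j + 0)/(j + (1 + j)) = j/(1 + 2*j))
l(a) = -3 (l(a) = -4 + (a/a + 0/((a/(1 + 2*a)))) = -4 + (1 + 0*((1 + 2*a)/a)) = -4 + (1 + 0) = -4 + 1 = -3)
l(4)*P(-8, 13 - 1*(-7)) = -3*(-8) = 24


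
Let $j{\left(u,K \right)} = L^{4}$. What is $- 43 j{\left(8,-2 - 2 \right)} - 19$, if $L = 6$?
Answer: $-55747$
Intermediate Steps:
$j{\left(u,K \right)} = 1296$ ($j{\left(u,K \right)} = 6^{4} = 1296$)
$- 43 j{\left(8,-2 - 2 \right)} - 19 = \left(-43\right) 1296 - 19 = -55728 - 19 = -55747$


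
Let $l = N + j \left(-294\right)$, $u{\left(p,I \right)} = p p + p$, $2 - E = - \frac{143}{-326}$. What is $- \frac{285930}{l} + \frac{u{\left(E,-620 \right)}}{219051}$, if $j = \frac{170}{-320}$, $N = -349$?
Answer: $\frac{21300517175036431}{14363676134892} \approx 1482.9$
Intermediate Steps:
$j = - \frac{17}{32}$ ($j = 170 \left(- \frac{1}{320}\right) = - \frac{17}{32} \approx -0.53125$)
$E = \frac{509}{326}$ ($E = 2 - - \frac{143}{-326} = 2 - \left(-143\right) \left(- \frac{1}{326}\right) = 2 - \frac{143}{326} = \frac{509}{326} \approx 1.5613$)
$u{\left(p,I \right)} = p + p^{2}$ ($u{\left(p,I \right)} = p^{2} + p = p + p^{2}$)
$l = - \frac{3085}{16}$ ($l = -349 - - \frac{2499}{16} = -349 + \frac{2499}{16} = - \frac{3085}{16} \approx -192.81$)
$- \frac{285930}{l} + \frac{u{\left(E,-620 \right)}}{219051} = - \frac{285930}{- \frac{3085}{16}} + \frac{\frac{509}{326} \left(1 + \frac{509}{326}\right)}{219051} = \left(-285930\right) \left(- \frac{16}{3085}\right) + \frac{509}{326} \cdot \frac{835}{326} \cdot \frac{1}{219051} = \frac{914976}{617} + \frac{425015}{106276} \cdot \frac{1}{219051} = \frac{914976}{617} + \frac{425015}{23279864076} = \frac{21300517175036431}{14363676134892}$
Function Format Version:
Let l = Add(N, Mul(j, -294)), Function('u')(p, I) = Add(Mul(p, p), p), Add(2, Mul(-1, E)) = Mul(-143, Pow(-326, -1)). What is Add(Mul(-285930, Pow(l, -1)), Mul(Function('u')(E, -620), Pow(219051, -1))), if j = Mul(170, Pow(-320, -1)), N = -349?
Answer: Rational(21300517175036431, 14363676134892) ≈ 1482.9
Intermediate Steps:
j = Rational(-17, 32) (j = Mul(170, Rational(-1, 320)) = Rational(-17, 32) ≈ -0.53125)
E = Rational(509, 326) (E = Add(2, Mul(-1, Mul(-143, Pow(-326, -1)))) = Add(2, Mul(-1, Mul(-143, Rational(-1, 326)))) = Add(2, Mul(-1, Rational(143, 326))) = Add(2, Rational(-143, 326)) = Rational(509, 326) ≈ 1.5613)
Function('u')(p, I) = Add(p, Pow(p, 2)) (Function('u')(p, I) = Add(Pow(p, 2), p) = Add(p, Pow(p, 2)))
l = Rational(-3085, 16) (l = Add(-349, Mul(Rational(-17, 32), -294)) = Add(-349, Rational(2499, 16)) = Rational(-3085, 16) ≈ -192.81)
Add(Mul(-285930, Pow(l, -1)), Mul(Function('u')(E, -620), Pow(219051, -1))) = Add(Mul(-285930, Pow(Rational(-3085, 16), -1)), Mul(Mul(Rational(509, 326), Add(1, Rational(509, 326))), Pow(219051, -1))) = Add(Mul(-285930, Rational(-16, 3085)), Mul(Mul(Rational(509, 326), Rational(835, 326)), Rational(1, 219051))) = Add(Rational(914976, 617), Mul(Rational(425015, 106276), Rational(1, 219051))) = Add(Rational(914976, 617), Rational(425015, 23279864076)) = Rational(21300517175036431, 14363676134892)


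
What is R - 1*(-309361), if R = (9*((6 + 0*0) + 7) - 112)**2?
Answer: 309386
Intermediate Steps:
R = 25 (R = (9*((6 + 0) + 7) - 112)**2 = (9*(6 + 7) - 112)**2 = (9*13 - 112)**2 = (117 - 112)**2 = 5**2 = 25)
R - 1*(-309361) = 25 - 1*(-309361) = 25 + 309361 = 309386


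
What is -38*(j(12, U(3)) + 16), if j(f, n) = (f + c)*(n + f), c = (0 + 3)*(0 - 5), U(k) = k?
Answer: 1102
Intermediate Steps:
c = -15 (c = 3*(-5) = -15)
j(f, n) = (-15 + f)*(f + n) (j(f, n) = (f - 15)*(n + f) = (-15 + f)*(f + n))
-38*(j(12, U(3)) + 16) = -38*((12² - 15*12 - 15*3 + 12*3) + 16) = -38*((144 - 180 - 45 + 36) + 16) = -38*(-45 + 16) = -38*(-29) = 1102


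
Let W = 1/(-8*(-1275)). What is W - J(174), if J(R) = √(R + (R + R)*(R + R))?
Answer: 1/10200 - √121278 ≈ -348.25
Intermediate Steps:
J(R) = √(R + 4*R²) (J(R) = √(R + (2*R)*(2*R)) = √(R + 4*R²))
W = 1/10200 ≈ 9.8039e-5
W - J(174) = 1/10200 - √(174*(1 + 4*174)) = 1/10200 - √(174*(1 + 696)) = 1/10200 - √(174*697) = 1/10200 - √121278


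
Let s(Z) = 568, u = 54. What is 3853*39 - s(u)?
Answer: 149699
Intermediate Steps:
3853*39 - s(u) = 3853*39 - 1*568 = 150267 - 568 = 149699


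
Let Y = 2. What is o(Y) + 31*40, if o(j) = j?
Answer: 1242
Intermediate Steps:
o(Y) + 31*40 = 2 + 31*40 = 2 + 1240 = 1242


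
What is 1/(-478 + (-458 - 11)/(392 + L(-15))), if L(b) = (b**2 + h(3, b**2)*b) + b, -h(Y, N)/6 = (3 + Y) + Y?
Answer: -1412/675405 ≈ -0.0020906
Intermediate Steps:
h(Y, N) = -18 - 12*Y (h(Y, N) = -6*((3 + Y) + Y) = -6*(3 + 2*Y) = -18 - 12*Y)
L(b) = b**2 - 53*b (L(b) = (b**2 + (-18 - 12*3)*b) + b = (b**2 + (-18 - 36)*b) + b = (b**2 - 54*b) + b = b**2 - 53*b)
1/(-478 + (-458 - 11)/(392 + L(-15))) = 1/(-478 + (-458 - 11)/(392 - 15*(-53 - 15))) = 1/(-478 - 469/(392 - 15*(-68))) = 1/(-478 - 469/(392 + 1020)) = 1/(-478 - 469/1412) = 1/(-675405/1412) = -1412/675405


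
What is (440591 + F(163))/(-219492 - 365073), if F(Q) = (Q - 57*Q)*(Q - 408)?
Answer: -892317/194855 ≈ -4.5794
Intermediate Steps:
F(Q) = -56*Q*(-408 + Q) (F(Q) = (-56*Q)*(-408 + Q) = -56*Q*(-408 + Q))
(440591 + F(163))/(-219492 - 365073) = (440591 + 56*163*(408 - 1*163))/(-219492 - 365073) = (440591 + 56*163*(408 - 163))/(-584565) = (440591 + 56*163*245)*(-1/584565) = (440591 + 2236360)*(-1/584565) = 2676951*(-1/584565) = -892317/194855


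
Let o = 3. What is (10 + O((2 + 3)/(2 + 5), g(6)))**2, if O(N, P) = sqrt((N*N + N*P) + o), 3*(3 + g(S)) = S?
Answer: (70 + sqrt(137))**2/49 ≈ 136.24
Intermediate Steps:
g(S) = -3 + S/3
O(N, P) = sqrt(3 + N**2 + N*P) (O(N, P) = sqrt((N*N + N*P) + 3) = sqrt((N**2 + N*P) + 3) = sqrt(3 + N**2 + N*P))
(10 + O((2 + 3)/(2 + 5), g(6)))**2 = (10 + sqrt(3 + ((2 + 3)/(2 + 5))**2 + ((2 + 3)/(2 + 5))*(-3 + (1/3)*6)))**2 = (10 + sqrt(3 + (5/7)**2 + (5/7)*(-3 + 2)))**2 = (10 + sqrt(3 + (5*(1/7))**2 + (5*(1/7))*(-1)))**2 = (10 + sqrt(3 + (5/7)**2 + (5/7)*(-1)))**2 = (10 + sqrt(3 + 25/49 - 5/7))**2 = (10 + sqrt(137/49))**2 = (10 + sqrt(137)/7)**2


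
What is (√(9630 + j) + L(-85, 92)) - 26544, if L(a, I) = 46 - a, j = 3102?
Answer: -26413 + 2*√3183 ≈ -26300.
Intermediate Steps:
(√(9630 + j) + L(-85, 92)) - 26544 = (√(9630 + 3102) + (46 - 1*(-85))) - 26544 = (√12732 + (46 + 85)) - 26544 = (2*√3183 + 131) - 26544 = (131 + 2*√3183) - 26544 = -26413 + 2*√3183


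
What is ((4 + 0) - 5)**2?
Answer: 1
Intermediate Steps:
((4 + 0) - 5)**2 = (4 - 5)**2 = (-1)**2 = 1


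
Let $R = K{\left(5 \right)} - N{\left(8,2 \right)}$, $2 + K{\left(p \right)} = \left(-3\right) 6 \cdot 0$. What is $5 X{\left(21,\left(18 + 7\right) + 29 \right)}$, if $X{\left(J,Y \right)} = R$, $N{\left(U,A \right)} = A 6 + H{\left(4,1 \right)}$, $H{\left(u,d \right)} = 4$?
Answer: $-90$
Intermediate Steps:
$N{\left(U,A \right)} = 4 + 6 A$ ($N{\left(U,A \right)} = A 6 + 4 = 6 A + 4 = 4 + 6 A$)
$K{\left(p \right)} = -2$ ($K{\left(p \right)} = -2 + \left(-3\right) 6 \cdot 0 = -2 - 0 = -2 + 0 = -2$)
$R = -18$ ($R = -2 - \left(4 + 6 \cdot 2\right) = -2 - \left(4 + 12\right) = -2 - 16 = -18$)
$X{\left(J,Y \right)} = -18$
$5 X{\left(21,\left(18 + 7\right) + 29 \right)} = 5 \left(-18\right) = -90$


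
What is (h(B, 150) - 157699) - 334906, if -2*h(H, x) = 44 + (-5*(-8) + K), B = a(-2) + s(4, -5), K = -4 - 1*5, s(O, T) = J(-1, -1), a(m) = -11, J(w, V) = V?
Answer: -985285/2 ≈ -4.9264e+5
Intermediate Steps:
s(O, T) = -1
K = -9 (K = -4 - 5 = -9)
B = -12 (B = -11 - 1 = -12)
h(H, x) = -75/2 (h(H, x) = -(44 + (-5*(-8) - 9))/2 = -(44 + (40 - 9))/2 = -(44 + 31)/2 = -½*75 = -75/2)
(h(B, 150) - 157699) - 334906 = (-75/2 - 157699) - 334906 = -315473/2 - 334906 = -985285/2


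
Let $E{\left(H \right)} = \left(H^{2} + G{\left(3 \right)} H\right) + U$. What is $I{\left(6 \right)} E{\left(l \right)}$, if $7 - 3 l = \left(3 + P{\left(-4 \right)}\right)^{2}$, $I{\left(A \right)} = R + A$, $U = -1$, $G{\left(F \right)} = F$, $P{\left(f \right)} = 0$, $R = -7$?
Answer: $\frac{23}{9} \approx 2.5556$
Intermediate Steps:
$I{\left(A \right)} = -7 + A$
$l = - \frac{2}{3}$ ($l = \frac{7}{3} - \frac{\left(3 + 0\right)^{2}}{3} = \frac{7}{3} - \frac{3^{2}}{3} = \frac{7}{3} - 3 = - \frac{2}{3} \approx -0.66667$)
$E{\left(H \right)} = -1 + H^{2} + 3 H$ ($E{\left(H \right)} = \left(H^{2} + 3 H\right) - 1 = -1 + H^{2} + 3 H$)
$I{\left(6 \right)} E{\left(l \right)} = \left(-7 + 6\right) \left(-1 + \left(- \frac{2}{3}\right)^{2} + 3 \left(- \frac{2}{3}\right)\right) = - (-1 + \frac{4}{9} - 2) = \left(-1\right) \left(- \frac{23}{9}\right) = \frac{23}{9}$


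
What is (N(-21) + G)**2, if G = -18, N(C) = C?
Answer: 1521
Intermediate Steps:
(N(-21) + G)**2 = (-21 - 18)**2 = (-39)**2 = 1521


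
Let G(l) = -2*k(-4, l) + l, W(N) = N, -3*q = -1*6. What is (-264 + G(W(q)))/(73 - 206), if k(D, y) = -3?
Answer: 256/133 ≈ 1.9248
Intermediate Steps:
q = 2 (q = -(-1)*6/3 = -1/3*(-6) = 2)
G(l) = 6 + l (G(l) = -2*(-3) + l = 6 + l)
(-264 + G(W(q)))/(73 - 206) = (-264 + (6 + 2))/(73 - 206) = (-264 + 8)/(-133) = -256*(-1/133) = 256/133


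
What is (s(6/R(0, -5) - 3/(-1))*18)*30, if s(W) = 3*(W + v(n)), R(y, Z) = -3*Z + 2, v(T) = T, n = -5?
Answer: -45360/17 ≈ -2668.2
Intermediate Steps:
R(y, Z) = 2 - 3*Z
s(W) = -15 + 3*W (s(W) = 3*(W - 5) = 3*(-5 + W) = -15 + 3*W)
(s(6/R(0, -5) - 3/(-1))*18)*30 = ((-15 + 3*(6/(2 - 3*(-5)) - 3/(-1)))*18)*30 = ((-15 + 3*(6/(2 + 15) - 3*(-1)))*18)*30 = ((-15 + 3*(6/17 + 3))*18)*30 = ((-15 + 3*(57/17))*18)*30 = ((-15 + 171/17)*18)*30 = -84/17*18*30 = -1512/17*30 = -45360/17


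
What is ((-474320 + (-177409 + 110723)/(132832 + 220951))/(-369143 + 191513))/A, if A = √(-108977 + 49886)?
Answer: -9322578847*I*√59091/206301369348355 ≈ -0.010985*I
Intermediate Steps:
A = I*√59091 (A = √(-59091) = I*√59091 ≈ 243.09*I)
((-474320 + (-177409 + 110723)/(132832 + 220951))/(-369143 + 191513))/A = ((-474320 + (-177409 + 110723)/(132832 + 220951))/(-369143 + 191513))/((I*√59091)) = ((-474320 - 66686/353783)/(-177630))*(-I*√59091/59091) = ((-474320 - 66686*1/353783)*(-1/177630))*(-I*√59091/59091) = ((-474320 - 66686/353783)*(-1/177630))*(-I*√59091/59091) = (-167806419246/353783*(-1/177630))*(-I*√59091/59091) = 27967736541*(-I*√59091/59091)/10473745715 = -9322578847*I*√59091/206301369348355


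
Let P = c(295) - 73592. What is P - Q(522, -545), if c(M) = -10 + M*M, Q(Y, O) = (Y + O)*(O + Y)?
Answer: 12894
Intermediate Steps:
Q(Y, O) = (O + Y)² (Q(Y, O) = (O + Y)*(O + Y) = (O + Y)²)
c(M) = -10 + M²
P = 13423 (P = (-10 + 295²) - 73592 = (-10 + 87025) - 73592 = 87015 - 73592 = 13423)
P - Q(522, -545) = 13423 - (-545 + 522)² = 13423 - 1*(-23)² = 13423 - 1*529 = 13423 - 529 = 12894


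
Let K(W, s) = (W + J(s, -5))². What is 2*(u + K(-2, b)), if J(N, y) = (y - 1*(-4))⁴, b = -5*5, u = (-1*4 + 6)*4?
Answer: 18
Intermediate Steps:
u = 8 (u = (-4 + 6)*4 = 2*4 = 8)
b = -25
J(N, y) = (4 + y)⁴ (J(N, y) = (y + 4)⁴ = (4 + y)⁴)
K(W, s) = (1 + W)² (K(W, s) = (W + (4 - 5)⁴)² = (W + (-1)⁴)² = (W + 1)² = (1 + W)²)
2*(u + K(-2, b)) = 2*(8 + (1 - 2)²) = 2*(8 + (-1)²) = 2*(8 + 1) = 2*9 = 18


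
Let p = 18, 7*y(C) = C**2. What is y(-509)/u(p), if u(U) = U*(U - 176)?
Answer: -259081/19908 ≈ -13.014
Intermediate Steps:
y(C) = C**2/7
u(U) = U*(-176 + U)
y(-509)/u(p) = ((1/7)*(-509)**2)/((18*(-176 + 18))) = ((1/7)*259081)/((18*(-158))) = (259081/7)/(-2844) = (259081/7)*(-1/2844) = -259081/19908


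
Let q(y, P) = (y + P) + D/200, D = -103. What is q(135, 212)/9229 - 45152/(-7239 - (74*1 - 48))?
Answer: 16769000861/2681947400 ≈ 6.2525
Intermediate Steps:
q(y, P) = -103/200 + P + y (q(y, P) = (y + P) - 103/200 = (P + y) - 103*1/200 = (P + y) - 103/200 = -103/200 + P + y)
q(135, 212)/9229 - 45152/(-7239 - (74*1 - 48)) = (-103/200 + 212 + 135)/9229 - 45152/(-7239 - (74*1 - 48)) = (69297/200)*(1/9229) - 45152/(-7239 - (74 - 48)) = 69297/1845800 - 45152/(-7239 - 1*26) = 69297/1845800 - 45152/(-7239 - 26) = 69297/1845800 - 45152/(-7265) = 69297/1845800 - 45152*(-1/7265) = 69297/1845800 + 45152/7265 = 16769000861/2681947400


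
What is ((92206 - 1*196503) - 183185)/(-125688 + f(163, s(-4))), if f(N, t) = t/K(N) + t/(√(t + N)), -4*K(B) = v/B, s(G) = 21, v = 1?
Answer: 2457580124480/1191509443053 + 4024748*√46/1191509443053 ≈ 2.0626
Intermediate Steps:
K(B) = -1/(4*B)
f(N, t) = t/√(N + t) - 4*N*t (f(N, t) = t/((-1/(4*N))) + t/(√(t + N)) = t*(-4*N) + t/(√(N + t)) = -4*N*t + t/√(N + t) = t/√(N + t) - 4*N*t)
((92206 - 1*196503) - 183185)/(-125688 + f(163, s(-4))) = ((92206 - 1*196503) - 183185)/(-125688 + (21/√(163 + 21) - 4*163*21)) = ((92206 - 196503) - 183185)/(-125688 + (21/√184 - 13692)) = (-104297 - 183185)/(-125688 + (21*(√46/92) - 13692)) = -287482/(-125688 + (21*√46/92 - 13692)) = -287482/(-125688 + (-13692 + 21*√46/92)) = -287482/(-139380 + 21*√46/92)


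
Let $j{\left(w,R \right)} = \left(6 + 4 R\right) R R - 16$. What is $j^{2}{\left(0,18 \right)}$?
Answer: $637865536$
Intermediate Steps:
$j{\left(w,R \right)} = -16 + R^{2} \left(6 + 4 R\right)$ ($j{\left(w,R \right)} = R \left(6 + 4 R\right) R - 16 = R^{2} \left(6 + 4 R\right) - 16 = -16 + R^{2} \left(6 + 4 R\right)$)
$j^{2}{\left(0,18 \right)} = \left(-16 + 4 \cdot 18^{3} + 6 \cdot 18^{2}\right)^{2} = \left(-16 + 4 \cdot 5832 + 6 \cdot 324\right)^{2} = \left(-16 + 23328 + 1944\right)^{2} = 25256^{2} = 637865536$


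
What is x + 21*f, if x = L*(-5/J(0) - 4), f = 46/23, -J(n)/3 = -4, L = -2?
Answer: 305/6 ≈ 50.833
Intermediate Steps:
J(n) = 12 (J(n) = -3*(-4) = 12)
f = 2 (f = 46*(1/23) = 2)
x = 53/6 (x = -2*(-5/12 - 4) = -2*(-53/12) = 53/6 ≈ 8.8333)
x + 21*f = 53/6 + 21*2 = 53/6 + 42 = 305/6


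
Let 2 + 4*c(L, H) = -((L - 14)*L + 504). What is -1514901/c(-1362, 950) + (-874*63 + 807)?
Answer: -50850669993/937309 ≈ -54252.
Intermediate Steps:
c(L, H) = -253/2 - L*(-14 + L)/4 (c(L, H) = -½ + (-((L - 14)*L + 504))/4 = -½ + (-((-14 + L)*L + 504))/4 = -½ + (-(L*(-14 + L) + 504))/4 = -½ + (-(504 + L*(-14 + L)))/4 = -½ + (-504 - L*(-14 + L))/4 = -½ + (-126 - L*(-14 + L)/4) = -253/2 - L*(-14 + L)/4)
-1514901/c(-1362, 950) + (-874*63 + 807) = -1514901/(-253/2 - ¼*(-1362)² + (7/2)*(-1362)) + (-874*63 + 807) = -1514901/(-253/2 - ¼*1855044 - 4767) + (-55062 + 807) = -1514901/(-253/2 - 463761 - 4767) - 54255 = -1514901/(-937309/2) - 54255 = -1514901*(-2/937309) - 54255 = 3029802/937309 - 54255 = -50850669993/937309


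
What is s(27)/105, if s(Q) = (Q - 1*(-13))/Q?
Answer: 8/567 ≈ 0.014109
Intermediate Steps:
s(Q) = (13 + Q)/Q (s(Q) = (Q + 13)/Q = (13 + Q)/Q)
s(27)/105 = ((13 + 27)/27)/105 = ((1/27)*40)*(1/105) = (40/27)*(1/105) = 8/567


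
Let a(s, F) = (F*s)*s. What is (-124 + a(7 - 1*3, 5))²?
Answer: 1936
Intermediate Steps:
a(s, F) = F*s²
(-124 + a(7 - 1*3, 5))² = (-124 + 5*(7 - 1*3)²)² = (-124 + 5*(7 - 3)²)² = (-124 + 5*4²)² = (-124 + 5*16)² = (-124 + 80)² = (-44)² = 1936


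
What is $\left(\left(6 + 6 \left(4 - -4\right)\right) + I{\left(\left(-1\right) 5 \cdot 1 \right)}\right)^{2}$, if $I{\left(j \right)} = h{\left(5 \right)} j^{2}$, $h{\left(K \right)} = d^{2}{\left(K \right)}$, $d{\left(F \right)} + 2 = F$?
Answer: $77841$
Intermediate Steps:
$d{\left(F \right)} = -2 + F$
$h{\left(K \right)} = \left(-2 + K\right)^{2}$
$I{\left(j \right)} = 9 j^{2}$ ($I{\left(j \right)} = \left(-2 + 5\right)^{2} j^{2} = 3^{2} j^{2} = 9 j^{2}$)
$\left(\left(6 + 6 \left(4 - -4\right)\right) + I{\left(\left(-1\right) 5 \cdot 1 \right)}\right)^{2} = \left(\left(6 + 6 \left(4 - -4\right)\right) + 9 \left(\left(-1\right) 5 \cdot 1\right)^{2}\right)^{2} = \left(\left(6 + 6 \left(4 + 4\right)\right) + 9 \left(\left(-5\right) 1\right)^{2}\right)^{2} = \left(\left(6 + 6 \cdot 8\right) + 9 \left(-5\right)^{2}\right)^{2} = \left(\left(6 + 48\right) + 9 \cdot 25\right)^{2} = \left(54 + 225\right)^{2} = 279^{2} = 77841$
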